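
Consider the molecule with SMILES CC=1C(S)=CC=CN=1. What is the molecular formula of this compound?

Walk through each heavy atom and fill implicit hydrogens from standard valence (C 4, N 3, O 2, S 2, halogen 1):
  atom 1: C, bond orders sum to 1 (valence 4) → 3 H
  atom 2: C, bond orders sum to 4 (valence 4) → 0 H
  atom 3: C, bond orders sum to 4 (valence 4) → 0 H
  atom 4: S, bond orders sum to 1 (valence 2) → 1 H
  atom 5: C, bond orders sum to 3 (valence 4) → 1 H
  atom 6: C, bond orders sum to 3 (valence 4) → 1 H
  atom 7: C, bond orders sum to 3 (valence 4) → 1 H
  atom 8: N, bond orders sum to 3 (valence 3) → 0 H
Totals → C:6, H:7, N:1, S:1.
In Hill order: C6H7NS.

C6H7NS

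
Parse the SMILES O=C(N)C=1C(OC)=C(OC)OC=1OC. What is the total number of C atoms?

Count every carbon token in the SMILES (each C, including those in ring-closure positions and inside branches).
Carbon count: 8.

8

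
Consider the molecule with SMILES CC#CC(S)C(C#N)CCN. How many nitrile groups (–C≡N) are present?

The nitrile motif appears at heavy-atom position 7 in the SMILES.
Other groups present: 1 alkyne, 1 primary amine, 1 thiol.
Nitrile count: 1.

1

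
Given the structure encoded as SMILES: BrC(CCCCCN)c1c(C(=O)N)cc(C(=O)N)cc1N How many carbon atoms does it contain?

14

Count every carbon token in the SMILES (each C, including those in ring-closure positions and inside branches).
Carbon count: 14.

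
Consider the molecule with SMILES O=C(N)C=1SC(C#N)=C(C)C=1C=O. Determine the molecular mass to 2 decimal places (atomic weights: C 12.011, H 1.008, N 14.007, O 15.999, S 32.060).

First, the molecular formula is C8H6N2O2S (counting implicit H from valence).
  C: 8 × 12.011 = 96.088
  H: 6 × 1.008 = 6.048
  N: 2 × 14.007 = 28.014
  O: 2 × 15.999 = 31.998
  S: 1 × 32.060 = 32.060
Sum: 8×12.011 + 6×1.008 + 2×14.007 + 2×15.999 + 1×32.060 = 194.208 → 194.21 g/mol.

194.21 g/mol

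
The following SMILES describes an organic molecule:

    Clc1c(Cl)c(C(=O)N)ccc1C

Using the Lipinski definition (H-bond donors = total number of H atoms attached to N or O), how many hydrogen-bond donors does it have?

Donors: find every N or O and count the H atoms it carries.
  atom 7 (O): bond orders sum to 2 → 0 H
  atom 8 (N): bond orders sum to 1 → 2 H
Lipinski HBD = 2.

2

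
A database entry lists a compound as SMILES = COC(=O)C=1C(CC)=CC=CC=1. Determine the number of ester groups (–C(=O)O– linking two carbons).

1

The ester motif appears at heavy-atom position 3 in the SMILES.
Ester count: 1.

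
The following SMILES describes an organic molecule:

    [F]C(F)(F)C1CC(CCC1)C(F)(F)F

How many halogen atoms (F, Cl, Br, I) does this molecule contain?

Halogen atoms appear at heavy-atom positions 1, 3, 4, 12, 13, 14 (6×F).
Halogen count: 6.

6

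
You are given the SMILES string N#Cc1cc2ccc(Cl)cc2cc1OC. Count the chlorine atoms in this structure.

1

Scan the SMILES for Cl atoms (remember two-letter symbols like Cl and Br are single atoms).
Chlorine count: 1.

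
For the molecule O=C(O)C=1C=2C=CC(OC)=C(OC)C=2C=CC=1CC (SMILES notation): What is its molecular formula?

Walk through each heavy atom and fill implicit hydrogens from standard valence (C 4, N 3, O 2, S 2, halogen 1):
  atom 1: O, bond orders sum to 2 (valence 2) → 0 H
  atom 2: C, bond orders sum to 4 (valence 4) → 0 H
  atom 3: O, bond orders sum to 1 (valence 2) → 1 H
  atom 4: C, bond orders sum to 4 (valence 4) → 0 H
  atom 5: C, bond orders sum to 4 (valence 4) → 0 H
  atom 6: C, bond orders sum to 3 (valence 4) → 1 H
  atom 7: C, bond orders sum to 3 (valence 4) → 1 H
  atom 8: C, bond orders sum to 4 (valence 4) → 0 H
  atom 9: O, bond orders sum to 2 (valence 2) → 0 H
  atom 10: C, bond orders sum to 1 (valence 4) → 3 H
  atom 11: C, bond orders sum to 4 (valence 4) → 0 H
  atom 12: O, bond orders sum to 2 (valence 2) → 0 H
  atom 13: C, bond orders sum to 1 (valence 4) → 3 H
  atom 14: C, bond orders sum to 4 (valence 4) → 0 H
  atom 15: C, bond orders sum to 3 (valence 4) → 1 H
  atom 16: C, bond orders sum to 3 (valence 4) → 1 H
  atom 17: C, bond orders sum to 4 (valence 4) → 0 H
  atom 18: C, bond orders sum to 2 (valence 4) → 2 H
  atom 19: C, bond orders sum to 1 (valence 4) → 3 H
Totals → C:15, H:16, O:4.

C15H16O4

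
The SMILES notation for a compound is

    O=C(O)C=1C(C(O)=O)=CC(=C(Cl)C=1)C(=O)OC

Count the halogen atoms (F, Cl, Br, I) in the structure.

Halogen atoms appear at heavy-atom position 12 (1×Cl).
Other groups present: 2 carboxylic acid, 1 ester.
Halogen count: 1.

1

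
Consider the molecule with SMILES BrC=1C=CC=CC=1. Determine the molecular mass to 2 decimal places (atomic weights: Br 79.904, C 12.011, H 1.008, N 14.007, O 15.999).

First, the molecular formula is C6H5Br (counting implicit H from valence).
  Br: 1 × 79.904 = 79.904
  C: 6 × 12.011 = 72.066
  H: 5 × 1.008 = 5.040
Sum: 1×79.904 + 6×12.011 + 5×1.008 = 157.010 → 157.01 g/mol.

157.01 g/mol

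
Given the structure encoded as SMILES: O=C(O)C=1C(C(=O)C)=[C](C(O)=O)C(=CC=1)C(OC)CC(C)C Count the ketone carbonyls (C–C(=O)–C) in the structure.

The ketone motif appears at heavy-atom position 6 in the SMILES.
Other groups present: 2 carboxylic acid, 1 ether.
Ketone count: 1.

1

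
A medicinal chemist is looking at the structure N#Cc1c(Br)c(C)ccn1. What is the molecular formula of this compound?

Walk through each heavy atom and fill implicit hydrogens from standard valence (C 4, N 3, O 2, S 2, halogen 1); for lowercase aromatic atoms, an aromatic c carries 1 H when it has two neighbours and 0 H with three, and aromatic n carries 0 H:
  atom 1: N, bond orders sum to 3 (valence 3) → 0 H
  atom 2: C, bond orders sum to 4 (valence 4) → 0 H
  atom 3: aromatic c, 3 neighbours → 0 H
  atom 4: aromatic c, 3 neighbours → 0 H
  atom 5: Br (halogen, monovalent) → 0 H
  atom 6: aromatic c, 3 neighbours → 0 H
  atom 7: C, bond orders sum to 1 (valence 4) → 3 H
  atom 8: aromatic c, 2 neighbours → 1 H
  atom 9: aromatic c, 2 neighbours → 1 H
  atom 10: aromatic n, 2 neighbours → 0 H
Totals → C:7, H:5, Br:1, N:2.

C7H5BrN2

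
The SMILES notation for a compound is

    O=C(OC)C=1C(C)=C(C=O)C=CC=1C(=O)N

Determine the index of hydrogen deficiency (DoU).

Degree of unsaturation = (number of rings) + (number of π bonds).
Ring closures in the SMILES: 1.
π bonds: 6 double bonds (each 1 DoU) → 6 DoU from unsaturation.
Total DoU = 1 + 6 = 7.

7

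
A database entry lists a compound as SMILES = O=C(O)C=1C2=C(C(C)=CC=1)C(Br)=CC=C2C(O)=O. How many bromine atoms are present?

Scan the SMILES for Br atoms (remember two-letter symbols like Cl and Br are single atoms).
Bromine count: 1.

1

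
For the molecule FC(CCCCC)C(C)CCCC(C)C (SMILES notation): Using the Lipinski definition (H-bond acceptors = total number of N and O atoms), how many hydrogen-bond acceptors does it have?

N atoms: 0; O atoms: 0.
Lipinski HBA = 0 + 0 = 0.

0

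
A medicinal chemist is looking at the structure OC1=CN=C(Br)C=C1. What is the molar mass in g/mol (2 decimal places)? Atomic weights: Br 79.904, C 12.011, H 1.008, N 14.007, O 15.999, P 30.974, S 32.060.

First, the molecular formula is C5H4BrNO (counting implicit H from valence).
  Br: 1 × 79.904 = 79.904
  C: 5 × 12.011 = 60.055
  H: 4 × 1.008 = 4.032
  N: 1 × 14.007 = 14.007
  O: 1 × 15.999 = 15.999
Sum: 1×79.904 + 5×12.011 + 4×1.008 + 1×14.007 + 1×15.999 = 173.997 → 174.00 g/mol.

174.00 g/mol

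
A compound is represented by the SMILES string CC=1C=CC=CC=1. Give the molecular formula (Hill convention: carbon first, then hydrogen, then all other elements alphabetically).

Walk through each heavy atom and fill implicit hydrogens from standard valence (C 4, N 3, O 2, S 2, halogen 1):
  atom 1: C, bond orders sum to 1 (valence 4) → 3 H
  atom 2: C, bond orders sum to 4 (valence 4) → 0 H
  atom 3: C, bond orders sum to 3 (valence 4) → 1 H
  atom 4: C, bond orders sum to 3 (valence 4) → 1 H
  atom 5: C, bond orders sum to 3 (valence 4) → 1 H
  atom 6: C, bond orders sum to 3 (valence 4) → 1 H
  atom 7: C, bond orders sum to 3 (valence 4) → 1 H
Totals → C:7, H:8.
In Hill order: C7H8.

C7H8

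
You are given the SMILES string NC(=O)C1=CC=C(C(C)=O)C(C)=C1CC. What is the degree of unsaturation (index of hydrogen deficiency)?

6

Molecular formula: C12H15NO2.
DoU = (2C + 2 + N − H − X) / 2, where X is the halogen count and O/S are ignored.
    = (2·12 + 2 + 1 − 15 − 0) / 2 = 12 / 2 = 6.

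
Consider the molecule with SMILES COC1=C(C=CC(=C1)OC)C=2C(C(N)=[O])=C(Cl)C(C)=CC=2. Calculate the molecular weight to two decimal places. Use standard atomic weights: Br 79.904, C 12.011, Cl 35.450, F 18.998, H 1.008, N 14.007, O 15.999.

First, the molecular formula is C16H16ClNO3 (counting implicit H from valence).
  C: 16 × 12.011 = 192.176
  Cl: 1 × 35.450 = 35.450
  H: 16 × 1.008 = 16.128
  N: 1 × 14.007 = 14.007
  O: 3 × 15.999 = 47.997
Sum: 16×12.011 + 1×35.450 + 16×1.008 + 1×14.007 + 3×15.999 = 305.758 → 305.76 g/mol.

305.76 g/mol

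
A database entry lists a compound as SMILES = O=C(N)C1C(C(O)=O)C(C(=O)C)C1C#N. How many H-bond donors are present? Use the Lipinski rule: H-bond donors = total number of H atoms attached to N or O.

3

Donors: find every N or O and count the H atoms it carries.
  atom 1 (O): bond orders sum to 2 → 0 H
  atom 3 (N): bond orders sum to 1 → 2 H
  atom 7 (O): bond orders sum to 1 → 1 H
  atom 8 (O): bond orders sum to 2 → 0 H
  atom 11 (O): bond orders sum to 2 → 0 H
  atom 15 (N): bond orders sum to 3 → 0 H
Lipinski HBD = 3.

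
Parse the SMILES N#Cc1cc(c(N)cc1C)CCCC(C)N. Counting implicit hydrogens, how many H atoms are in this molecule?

Walk through each heavy atom and fill implicit hydrogens from standard valence (C 4, N 3, O 2, S 2, halogen 1); for lowercase aromatic atoms, an aromatic c carries 1 H when it has two neighbours and 0 H with three, and aromatic n carries 0 H:
  atom 1: N, bond orders sum to 3 (valence 3) → 0 H
  atom 2: C, bond orders sum to 4 (valence 4) → 0 H
  atom 3: aromatic c, 3 neighbours → 0 H
  atom 4: aromatic c, 2 neighbours → 1 H
  atom 5: aromatic c, 3 neighbours → 0 H
  atom 6: aromatic c, 3 neighbours → 0 H
  atom 7: N, bond orders sum to 1 (valence 3) → 2 H
  atom 8: aromatic c, 2 neighbours → 1 H
  atom 9: aromatic c, 3 neighbours → 0 H
  atom 10: C, bond orders sum to 1 (valence 4) → 3 H
  atom 11: C, bond orders sum to 2 (valence 4) → 2 H
  atom 12: C, bond orders sum to 2 (valence 4) → 2 H
  atom 13: C, bond orders sum to 2 (valence 4) → 2 H
  atom 14: C, bond orders sum to 3 (valence 4) → 1 H
  atom 15: C, bond orders sum to 1 (valence 4) → 3 H
  atom 16: N, bond orders sum to 1 (valence 3) → 2 H
Total hydrogens: 19.

19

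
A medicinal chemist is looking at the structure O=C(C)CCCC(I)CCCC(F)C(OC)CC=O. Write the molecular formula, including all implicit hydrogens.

Walk through each heavy atom and fill implicit hydrogens from standard valence (C 4, N 3, O 2, S 2, halogen 1):
  atom 1: O, bond orders sum to 2 (valence 2) → 0 H
  atom 2: C, bond orders sum to 4 (valence 4) → 0 H
  atom 3: C, bond orders sum to 1 (valence 4) → 3 H
  atom 4: C, bond orders sum to 2 (valence 4) → 2 H
  atom 5: C, bond orders sum to 2 (valence 4) → 2 H
  atom 6: C, bond orders sum to 2 (valence 4) → 2 H
  atom 7: C, bond orders sum to 3 (valence 4) → 1 H
  atom 8: I (halogen, monovalent) → 0 H
  atom 9: C, bond orders sum to 2 (valence 4) → 2 H
  atom 10: C, bond orders sum to 2 (valence 4) → 2 H
  atom 11: C, bond orders sum to 2 (valence 4) → 2 H
  atom 12: C, bond orders sum to 3 (valence 4) → 1 H
  atom 13: F (halogen, monovalent) → 0 H
  atom 14: C, bond orders sum to 3 (valence 4) → 1 H
  atom 15: O, bond orders sum to 2 (valence 2) → 0 H
  atom 16: C, bond orders sum to 1 (valence 4) → 3 H
  atom 17: C, bond orders sum to 2 (valence 4) → 2 H
  atom 18: C, bond orders sum to 3 (valence 4) → 1 H
  atom 19: O, bond orders sum to 2 (valence 2) → 0 H
Totals → C:14, H:24, F:1, I:1, O:3.
In Hill order: C14H24FIO3.

C14H24FIO3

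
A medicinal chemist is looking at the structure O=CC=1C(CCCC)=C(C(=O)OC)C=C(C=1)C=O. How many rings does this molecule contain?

In SMILES, each pair of matching ring-closure digits denotes one ring-closing bond; the number of such bonds equals the number of independent rings.
Ring-closure bonds here: 1.

1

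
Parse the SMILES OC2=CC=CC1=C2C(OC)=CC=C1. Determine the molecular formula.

Walk through each heavy atom and fill implicit hydrogens from standard valence (C 4, N 3, O 2, S 2, halogen 1):
  atom 1: O, bond orders sum to 1 (valence 2) → 1 H
  atom 2: C, bond orders sum to 4 (valence 4) → 0 H
  atom 3: C, bond orders sum to 3 (valence 4) → 1 H
  atom 4: C, bond orders sum to 3 (valence 4) → 1 H
  atom 5: C, bond orders sum to 3 (valence 4) → 1 H
  atom 6: C, bond orders sum to 4 (valence 4) → 0 H
  atom 7: C, bond orders sum to 4 (valence 4) → 0 H
  atom 8: C, bond orders sum to 4 (valence 4) → 0 H
  atom 9: O, bond orders sum to 2 (valence 2) → 0 H
  atom 10: C, bond orders sum to 1 (valence 4) → 3 H
  atom 11: C, bond orders sum to 3 (valence 4) → 1 H
  atom 12: C, bond orders sum to 3 (valence 4) → 1 H
  atom 13: C, bond orders sum to 3 (valence 4) → 1 H
Totals → C:11, H:10, O:2.

C11H10O2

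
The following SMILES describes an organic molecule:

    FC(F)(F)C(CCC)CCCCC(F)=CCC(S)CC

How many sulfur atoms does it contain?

1

Scan the SMILES for S atoms (remember two-letter symbols like Cl and Br are single atoms).
Sulfur count: 1.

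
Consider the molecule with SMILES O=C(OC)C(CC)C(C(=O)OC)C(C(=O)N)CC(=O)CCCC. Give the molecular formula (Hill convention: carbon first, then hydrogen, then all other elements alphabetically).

Walk through each heavy atom and fill implicit hydrogens from standard valence (C 4, N 3, O 2, S 2, halogen 1):
  atom 1: O, bond orders sum to 2 (valence 2) → 0 H
  atom 2: C, bond orders sum to 4 (valence 4) → 0 H
  atom 3: O, bond orders sum to 2 (valence 2) → 0 H
  atom 4: C, bond orders sum to 1 (valence 4) → 3 H
  atom 5: C, bond orders sum to 3 (valence 4) → 1 H
  atom 6: C, bond orders sum to 2 (valence 4) → 2 H
  atom 7: C, bond orders sum to 1 (valence 4) → 3 H
  atom 8: C, bond orders sum to 3 (valence 4) → 1 H
  atom 9: C, bond orders sum to 4 (valence 4) → 0 H
  atom 10: O, bond orders sum to 2 (valence 2) → 0 H
  atom 11: O, bond orders sum to 2 (valence 2) → 0 H
  atom 12: C, bond orders sum to 1 (valence 4) → 3 H
  atom 13: C, bond orders sum to 3 (valence 4) → 1 H
  atom 14: C, bond orders sum to 4 (valence 4) → 0 H
  atom 15: O, bond orders sum to 2 (valence 2) → 0 H
  atom 16: N, bond orders sum to 1 (valence 3) → 2 H
  atom 17: C, bond orders sum to 2 (valence 4) → 2 H
  atom 18: C, bond orders sum to 4 (valence 4) → 0 H
  atom 19: O, bond orders sum to 2 (valence 2) → 0 H
  atom 20: C, bond orders sum to 2 (valence 4) → 2 H
  atom 21: C, bond orders sum to 2 (valence 4) → 2 H
  atom 22: C, bond orders sum to 2 (valence 4) → 2 H
  atom 23: C, bond orders sum to 1 (valence 4) → 3 H
Totals → C:16, H:27, N:1, O:6.

C16H27NO6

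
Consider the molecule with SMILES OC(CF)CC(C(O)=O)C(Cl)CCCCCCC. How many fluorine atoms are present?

1

Scan the SMILES for F atoms (remember two-letter symbols like Cl and Br are single atoms).
Fluorine count: 1.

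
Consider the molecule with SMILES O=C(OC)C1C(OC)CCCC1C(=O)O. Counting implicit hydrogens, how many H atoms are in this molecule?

Walk through each heavy atom and fill implicit hydrogens from standard valence (C 4, N 3, O 2, S 2, halogen 1):
  atom 1: O, bond orders sum to 2 (valence 2) → 0 H
  atom 2: C, bond orders sum to 4 (valence 4) → 0 H
  atom 3: O, bond orders sum to 2 (valence 2) → 0 H
  atom 4: C, bond orders sum to 1 (valence 4) → 3 H
  atom 5: C, bond orders sum to 3 (valence 4) → 1 H
  atom 6: C, bond orders sum to 3 (valence 4) → 1 H
  atom 7: O, bond orders sum to 2 (valence 2) → 0 H
  atom 8: C, bond orders sum to 1 (valence 4) → 3 H
  atom 9: C, bond orders sum to 2 (valence 4) → 2 H
  atom 10: C, bond orders sum to 2 (valence 4) → 2 H
  atom 11: C, bond orders sum to 2 (valence 4) → 2 H
  atom 12: C, bond orders sum to 3 (valence 4) → 1 H
  atom 13: C, bond orders sum to 4 (valence 4) → 0 H
  atom 14: O, bond orders sum to 2 (valence 2) → 0 H
  atom 15: O, bond orders sum to 1 (valence 2) → 1 H
Total hydrogens: 16.

16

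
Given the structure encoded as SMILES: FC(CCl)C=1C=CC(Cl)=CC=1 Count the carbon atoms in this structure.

Count every carbon token in the SMILES (each C, including those in ring-closure positions and inside branches).
Carbon count: 8.

8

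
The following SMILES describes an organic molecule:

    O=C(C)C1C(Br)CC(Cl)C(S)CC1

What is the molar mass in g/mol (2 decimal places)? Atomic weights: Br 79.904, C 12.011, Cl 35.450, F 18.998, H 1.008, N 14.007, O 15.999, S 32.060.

First, the molecular formula is C9H14BrClOS (counting implicit H from valence).
  Br: 1 × 79.904 = 79.904
  C: 9 × 12.011 = 108.099
  Cl: 1 × 35.450 = 35.450
  H: 14 × 1.008 = 14.112
  O: 1 × 15.999 = 15.999
  S: 1 × 32.060 = 32.060
Sum: 1×79.904 + 9×12.011 + 1×35.450 + 14×1.008 + 1×15.999 + 1×32.060 = 285.624 → 285.62 g/mol.

285.62 g/mol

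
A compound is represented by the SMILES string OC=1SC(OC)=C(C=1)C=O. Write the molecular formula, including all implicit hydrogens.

C6H6O3S

Walk through each heavy atom and fill implicit hydrogens from standard valence (C 4, N 3, O 2, S 2, halogen 1):
  atom 1: O, bond orders sum to 1 (valence 2) → 1 H
  atom 2: C, bond orders sum to 4 (valence 4) → 0 H
  atom 3: S, bond orders sum to 2 (valence 2) → 0 H
  atom 4: C, bond orders sum to 4 (valence 4) → 0 H
  atom 5: O, bond orders sum to 2 (valence 2) → 0 H
  atom 6: C, bond orders sum to 1 (valence 4) → 3 H
  atom 7: C, bond orders sum to 4 (valence 4) → 0 H
  atom 8: C, bond orders sum to 3 (valence 4) → 1 H
  atom 9: C, bond orders sum to 3 (valence 4) → 1 H
  atom 10: O, bond orders sum to 2 (valence 2) → 0 H
Totals → C:6, H:6, O:3, S:1.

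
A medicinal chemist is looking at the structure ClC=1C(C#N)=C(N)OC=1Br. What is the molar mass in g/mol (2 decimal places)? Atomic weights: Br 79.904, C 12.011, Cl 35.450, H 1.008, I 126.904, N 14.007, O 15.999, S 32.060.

First, the molecular formula is C5H2BrClN2O (counting implicit H from valence).
  Br: 1 × 79.904 = 79.904
  C: 5 × 12.011 = 60.055
  Cl: 1 × 35.450 = 35.450
  H: 2 × 1.008 = 2.016
  N: 2 × 14.007 = 28.014
  O: 1 × 15.999 = 15.999
Sum: 1×79.904 + 5×12.011 + 1×35.450 + 2×1.008 + 2×14.007 + 1×15.999 = 221.438 → 221.44 g/mol.

221.44 g/mol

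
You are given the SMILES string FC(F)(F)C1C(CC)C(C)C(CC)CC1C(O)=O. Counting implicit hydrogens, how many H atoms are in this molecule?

21

Walk through each heavy atom and fill implicit hydrogens from standard valence (C 4, N 3, O 2, S 2, halogen 1):
  atom 1: F (halogen, monovalent) → 0 H
  atom 2: C, bond orders sum to 4 (valence 4) → 0 H
  atom 3: F (halogen, monovalent) → 0 H
  atom 4: F (halogen, monovalent) → 0 H
  atom 5: C, bond orders sum to 3 (valence 4) → 1 H
  atom 6: C, bond orders sum to 3 (valence 4) → 1 H
  atom 7: C, bond orders sum to 2 (valence 4) → 2 H
  atom 8: C, bond orders sum to 1 (valence 4) → 3 H
  atom 9: C, bond orders sum to 3 (valence 4) → 1 H
  atom 10: C, bond orders sum to 1 (valence 4) → 3 H
  atom 11: C, bond orders sum to 3 (valence 4) → 1 H
  atom 12: C, bond orders sum to 2 (valence 4) → 2 H
  atom 13: C, bond orders sum to 1 (valence 4) → 3 H
  atom 14: C, bond orders sum to 2 (valence 4) → 2 H
  atom 15: C, bond orders sum to 3 (valence 4) → 1 H
  atom 16: C, bond orders sum to 4 (valence 4) → 0 H
  atom 17: O, bond orders sum to 1 (valence 2) → 1 H
  atom 18: O, bond orders sum to 2 (valence 2) → 0 H
Total hydrogens: 21.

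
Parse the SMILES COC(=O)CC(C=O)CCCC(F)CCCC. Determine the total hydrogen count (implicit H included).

Walk through each heavy atom and fill implicit hydrogens from standard valence (C 4, N 3, O 2, S 2, halogen 1):
  atom 1: C, bond orders sum to 1 (valence 4) → 3 H
  atom 2: O, bond orders sum to 2 (valence 2) → 0 H
  atom 3: C, bond orders sum to 4 (valence 4) → 0 H
  atom 4: O, bond orders sum to 2 (valence 2) → 0 H
  atom 5: C, bond orders sum to 2 (valence 4) → 2 H
  atom 6: C, bond orders sum to 3 (valence 4) → 1 H
  atom 7: C, bond orders sum to 3 (valence 4) → 1 H
  atom 8: O, bond orders sum to 2 (valence 2) → 0 H
  atom 9: C, bond orders sum to 2 (valence 4) → 2 H
  atom 10: C, bond orders sum to 2 (valence 4) → 2 H
  atom 11: C, bond orders sum to 2 (valence 4) → 2 H
  atom 12: C, bond orders sum to 3 (valence 4) → 1 H
  atom 13: F (halogen, monovalent) → 0 H
  atom 14: C, bond orders sum to 2 (valence 4) → 2 H
  atom 15: C, bond orders sum to 2 (valence 4) → 2 H
  atom 16: C, bond orders sum to 2 (valence 4) → 2 H
  atom 17: C, bond orders sum to 1 (valence 4) → 3 H
Total hydrogens: 23.

23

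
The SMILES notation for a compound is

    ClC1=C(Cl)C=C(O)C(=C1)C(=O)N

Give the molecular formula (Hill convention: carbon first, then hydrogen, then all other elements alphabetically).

C7H5Cl2NO2

Walk through each heavy atom and fill implicit hydrogens from standard valence (C 4, N 3, O 2, S 2, halogen 1):
  atom 1: Cl (halogen, monovalent) → 0 H
  atom 2: C, bond orders sum to 4 (valence 4) → 0 H
  atom 3: C, bond orders sum to 4 (valence 4) → 0 H
  atom 4: Cl (halogen, monovalent) → 0 H
  atom 5: C, bond orders sum to 3 (valence 4) → 1 H
  atom 6: C, bond orders sum to 4 (valence 4) → 0 H
  atom 7: O, bond orders sum to 1 (valence 2) → 1 H
  atom 8: C, bond orders sum to 4 (valence 4) → 0 H
  atom 9: C, bond orders sum to 3 (valence 4) → 1 H
  atom 10: C, bond orders sum to 4 (valence 4) → 0 H
  atom 11: O, bond orders sum to 2 (valence 2) → 0 H
  atom 12: N, bond orders sum to 1 (valence 3) → 2 H
Totals → C:7, H:5, Cl:2, N:1, O:2.
In Hill order: C7H5Cl2NO2.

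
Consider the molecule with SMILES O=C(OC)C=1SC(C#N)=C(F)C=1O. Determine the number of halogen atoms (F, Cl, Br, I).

Halogen atoms appear at heavy-atom position 11 (1×F).
Other groups present: 1 ester, 1 hydroxyl, 1 nitrile.
Halogen count: 1.

1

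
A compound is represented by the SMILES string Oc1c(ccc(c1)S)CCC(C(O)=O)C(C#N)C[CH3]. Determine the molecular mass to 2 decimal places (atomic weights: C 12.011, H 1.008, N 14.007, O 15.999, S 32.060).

279.35 g/mol

First, the molecular formula is C14H17NO3S (counting implicit H from valence).
  C: 14 × 12.011 = 168.154
  H: 17 × 1.008 = 17.136
  N: 1 × 14.007 = 14.007
  O: 3 × 15.999 = 47.997
  S: 1 × 32.060 = 32.060
Sum: 14×12.011 + 17×1.008 + 1×14.007 + 3×15.999 + 1×32.060 = 279.354 → 279.35 g/mol.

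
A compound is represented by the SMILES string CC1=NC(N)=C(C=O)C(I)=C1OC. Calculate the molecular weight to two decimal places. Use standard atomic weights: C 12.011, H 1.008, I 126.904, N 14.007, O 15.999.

292.08 g/mol

First, the molecular formula is C8H9IN2O2 (counting implicit H from valence).
  C: 8 × 12.011 = 96.088
  H: 9 × 1.008 = 9.072
  I: 1 × 126.904 = 126.904
  N: 2 × 14.007 = 28.014
  O: 2 × 15.999 = 31.998
Sum: 8×12.011 + 9×1.008 + 1×126.904 + 2×14.007 + 2×15.999 = 292.076 → 292.08 g/mol.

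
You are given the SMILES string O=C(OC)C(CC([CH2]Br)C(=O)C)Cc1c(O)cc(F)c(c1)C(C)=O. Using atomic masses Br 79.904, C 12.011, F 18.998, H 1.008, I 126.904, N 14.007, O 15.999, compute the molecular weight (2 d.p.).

First, the molecular formula is C17H20BrFO5 (counting implicit H from valence).
  Br: 1 × 79.904 = 79.904
  C: 17 × 12.011 = 204.187
  F: 1 × 18.998 = 18.998
  H: 20 × 1.008 = 20.160
  O: 5 × 15.999 = 79.995
Sum: 1×79.904 + 17×12.011 + 1×18.998 + 20×1.008 + 5×15.999 = 403.244 → 403.24 g/mol.

403.24 g/mol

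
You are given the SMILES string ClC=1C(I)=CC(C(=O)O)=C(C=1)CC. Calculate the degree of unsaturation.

Degree of unsaturation = (number of rings) + (number of π bonds).
Ring closures in the SMILES: 1.
π bonds: 4 double bonds (each 1 DoU) → 4 DoU from unsaturation.
Total DoU = 1 + 4 = 5.

5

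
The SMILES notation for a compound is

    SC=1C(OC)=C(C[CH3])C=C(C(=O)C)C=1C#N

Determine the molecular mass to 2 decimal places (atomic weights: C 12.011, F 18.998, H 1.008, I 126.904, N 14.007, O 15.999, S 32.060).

235.30 g/mol

First, the molecular formula is C12H13NO2S (counting implicit H from valence).
  C: 12 × 12.011 = 144.132
  H: 13 × 1.008 = 13.104
  N: 1 × 14.007 = 14.007
  O: 2 × 15.999 = 31.998
  S: 1 × 32.060 = 32.060
Sum: 12×12.011 + 13×1.008 + 1×14.007 + 2×15.999 + 1×32.060 = 235.301 → 235.30 g/mol.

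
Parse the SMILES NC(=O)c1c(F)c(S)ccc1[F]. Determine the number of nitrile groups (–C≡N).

Scan the SMILES for the nitrile motif — none present.
Groups that are present: 1 amide, 1 thiol.

0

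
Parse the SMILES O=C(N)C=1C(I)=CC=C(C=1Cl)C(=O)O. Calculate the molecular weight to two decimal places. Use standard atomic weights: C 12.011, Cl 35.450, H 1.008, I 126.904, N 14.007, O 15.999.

325.49 g/mol

First, the molecular formula is C8H5ClINO3 (counting implicit H from valence).
  C: 8 × 12.011 = 96.088
  Cl: 1 × 35.450 = 35.450
  H: 5 × 1.008 = 5.040
  I: 1 × 126.904 = 126.904
  N: 1 × 14.007 = 14.007
  O: 3 × 15.999 = 47.997
Sum: 8×12.011 + 1×35.450 + 5×1.008 + 1×126.904 + 1×14.007 + 3×15.999 = 325.486 → 325.49 g/mol.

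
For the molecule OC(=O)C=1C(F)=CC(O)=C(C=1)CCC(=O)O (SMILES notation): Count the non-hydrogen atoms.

16

Every atom symbol written in the SMILES (organic subset) is one heavy atom; implicit H are not written.
Heavy atoms by element → C:10, F:1, O:5.
Total: 16.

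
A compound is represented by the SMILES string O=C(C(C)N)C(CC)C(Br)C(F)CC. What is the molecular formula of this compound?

C10H19BrFNO

Walk through each heavy atom and fill implicit hydrogens from standard valence (C 4, N 3, O 2, S 2, halogen 1):
  atom 1: O, bond orders sum to 2 (valence 2) → 0 H
  atom 2: C, bond orders sum to 4 (valence 4) → 0 H
  atom 3: C, bond orders sum to 3 (valence 4) → 1 H
  atom 4: C, bond orders sum to 1 (valence 4) → 3 H
  atom 5: N, bond orders sum to 1 (valence 3) → 2 H
  atom 6: C, bond orders sum to 3 (valence 4) → 1 H
  atom 7: C, bond orders sum to 2 (valence 4) → 2 H
  atom 8: C, bond orders sum to 1 (valence 4) → 3 H
  atom 9: C, bond orders sum to 3 (valence 4) → 1 H
  atom 10: Br (halogen, monovalent) → 0 H
  atom 11: C, bond orders sum to 3 (valence 4) → 1 H
  atom 12: F (halogen, monovalent) → 0 H
  atom 13: C, bond orders sum to 2 (valence 4) → 2 H
  atom 14: C, bond orders sum to 1 (valence 4) → 3 H
Totals → C:10, H:19, Br:1, F:1, N:1, O:1.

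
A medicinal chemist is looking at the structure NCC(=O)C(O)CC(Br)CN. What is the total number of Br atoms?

Scan the SMILES for Br atoms (remember two-letter symbols like Cl and Br are single atoms).
Bromine count: 1.

1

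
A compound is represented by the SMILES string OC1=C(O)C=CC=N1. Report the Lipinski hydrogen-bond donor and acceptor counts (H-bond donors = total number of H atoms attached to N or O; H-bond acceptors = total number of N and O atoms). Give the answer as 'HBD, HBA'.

2, 3

Donors: find every N or O and count the H atoms it carries.
  atom 1 (O): bond orders sum to 1 → 1 H
  atom 4 (O): bond orders sum to 1 → 1 H
  atom 8 (N): bond orders sum to 3 → 0 H
Lipinski HBD = 2.
Acceptors: N atoms = 1, O atoms = 2 → HBA = 3.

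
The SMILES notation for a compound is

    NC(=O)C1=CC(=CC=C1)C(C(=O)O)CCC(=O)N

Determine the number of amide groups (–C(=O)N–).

The amide motif appears at heavy-atom positions 2, 16 in the SMILES.
Other groups present: 1 carboxylic acid.
Amide count: 2.

2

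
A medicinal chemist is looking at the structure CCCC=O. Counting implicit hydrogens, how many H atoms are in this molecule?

Walk through each heavy atom and fill implicit hydrogens from standard valence (C 4, N 3, O 2, S 2, halogen 1):
  atom 1: C, bond orders sum to 1 (valence 4) → 3 H
  atom 2: C, bond orders sum to 2 (valence 4) → 2 H
  atom 3: C, bond orders sum to 2 (valence 4) → 2 H
  atom 4: C, bond orders sum to 3 (valence 4) → 1 H
  atom 5: O, bond orders sum to 2 (valence 2) → 0 H
Total hydrogens: 8.

8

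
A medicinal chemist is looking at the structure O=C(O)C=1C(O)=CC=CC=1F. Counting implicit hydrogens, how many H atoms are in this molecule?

5

Walk through each heavy atom and fill implicit hydrogens from standard valence (C 4, N 3, O 2, S 2, halogen 1):
  atom 1: O, bond orders sum to 2 (valence 2) → 0 H
  atom 2: C, bond orders sum to 4 (valence 4) → 0 H
  atom 3: O, bond orders sum to 1 (valence 2) → 1 H
  atom 4: C, bond orders sum to 4 (valence 4) → 0 H
  atom 5: C, bond orders sum to 4 (valence 4) → 0 H
  atom 6: O, bond orders sum to 1 (valence 2) → 1 H
  atom 7: C, bond orders sum to 3 (valence 4) → 1 H
  atom 8: C, bond orders sum to 3 (valence 4) → 1 H
  atom 9: C, bond orders sum to 3 (valence 4) → 1 H
  atom 10: C, bond orders sum to 4 (valence 4) → 0 H
  atom 11: F (halogen, monovalent) → 0 H
Total hydrogens: 5.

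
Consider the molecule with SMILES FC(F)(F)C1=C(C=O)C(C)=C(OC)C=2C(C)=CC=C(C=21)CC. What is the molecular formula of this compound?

Walk through each heavy atom and fill implicit hydrogens from standard valence (C 4, N 3, O 2, S 2, halogen 1):
  atom 1: F (halogen, monovalent) → 0 H
  atom 2: C, bond orders sum to 4 (valence 4) → 0 H
  atom 3: F (halogen, monovalent) → 0 H
  atom 4: F (halogen, monovalent) → 0 H
  atom 5: C, bond orders sum to 4 (valence 4) → 0 H
  atom 6: C, bond orders sum to 4 (valence 4) → 0 H
  atom 7: C, bond orders sum to 3 (valence 4) → 1 H
  atom 8: O, bond orders sum to 2 (valence 2) → 0 H
  atom 9: C, bond orders sum to 4 (valence 4) → 0 H
  atom 10: C, bond orders sum to 1 (valence 4) → 3 H
  atom 11: C, bond orders sum to 4 (valence 4) → 0 H
  atom 12: O, bond orders sum to 2 (valence 2) → 0 H
  atom 13: C, bond orders sum to 1 (valence 4) → 3 H
  atom 14: C, bond orders sum to 4 (valence 4) → 0 H
  atom 15: C, bond orders sum to 4 (valence 4) → 0 H
  atom 16: C, bond orders sum to 1 (valence 4) → 3 H
  atom 17: C, bond orders sum to 3 (valence 4) → 1 H
  atom 18: C, bond orders sum to 3 (valence 4) → 1 H
  atom 19: C, bond orders sum to 4 (valence 4) → 0 H
  atom 20: C, bond orders sum to 4 (valence 4) → 0 H
  atom 21: C, bond orders sum to 2 (valence 4) → 2 H
  atom 22: C, bond orders sum to 1 (valence 4) → 3 H
Totals → C:17, H:17, F:3, O:2.
In Hill order: C17H17F3O2.

C17H17F3O2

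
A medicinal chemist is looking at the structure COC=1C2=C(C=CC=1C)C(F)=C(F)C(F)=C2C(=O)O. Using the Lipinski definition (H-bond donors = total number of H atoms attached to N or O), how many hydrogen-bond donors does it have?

1

Donors: find every N or O and count the H atoms it carries.
  atom 2 (O): bond orders sum to 2 → 0 H
  atom 18 (O): bond orders sum to 2 → 0 H
  atom 19 (O): bond orders sum to 1 → 1 H
Lipinski HBD = 1.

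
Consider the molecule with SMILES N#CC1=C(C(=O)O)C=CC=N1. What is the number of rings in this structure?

1

In SMILES, each pair of matching ring-closure digits denotes one ring-closing bond; the number of such bonds equals the number of independent rings.
Ring-closure bonds here: 1.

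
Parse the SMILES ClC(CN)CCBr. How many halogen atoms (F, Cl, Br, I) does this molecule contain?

2

Halogen atoms appear at heavy-atom positions 1, 7 (1×Br, 1×Cl).
Other groups present: 1 primary amine.
Halogen count: 2.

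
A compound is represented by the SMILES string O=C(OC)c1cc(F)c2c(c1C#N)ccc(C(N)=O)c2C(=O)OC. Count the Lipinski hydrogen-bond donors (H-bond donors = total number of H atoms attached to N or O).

Donors: find every N or O and count the H atoms it carries.
  atom 1 (O): bond orders sum to 2 → 0 H
  atom 3 (O): bond orders sum to 2 → 0 H
  atom 13 (N): bond orders sum to 3 → 0 H
  atom 18 (N): bond orders sum to 1 → 2 H
  atom 19 (O): bond orders sum to 2 → 0 H
  atom 22 (O): bond orders sum to 2 → 0 H
  atom 23 (O): bond orders sum to 2 → 0 H
Lipinski HBD = 2.

2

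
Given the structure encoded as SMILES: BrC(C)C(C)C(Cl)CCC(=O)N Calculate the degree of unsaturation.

Degree of unsaturation = (number of rings) + (number of π bonds).
Ring closures in the SMILES: 0.
π bonds: 1 double bond (each 1 DoU) → 1 DoU from unsaturation.
Total DoU = 0 + 1 = 1.

1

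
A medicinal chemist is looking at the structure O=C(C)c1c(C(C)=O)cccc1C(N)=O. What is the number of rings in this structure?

In SMILES, each pair of matching ring-closure digits denotes one ring-closing bond; the number of such bonds equals the number of independent rings.
Ring-closure bonds here: 1.

1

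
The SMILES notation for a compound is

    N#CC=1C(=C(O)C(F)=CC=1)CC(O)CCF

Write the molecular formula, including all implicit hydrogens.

Walk through each heavy atom and fill implicit hydrogens from standard valence (C 4, N 3, O 2, S 2, halogen 1):
  atom 1: N, bond orders sum to 3 (valence 3) → 0 H
  atom 2: C, bond orders sum to 4 (valence 4) → 0 H
  atom 3: C, bond orders sum to 4 (valence 4) → 0 H
  atom 4: C, bond orders sum to 4 (valence 4) → 0 H
  atom 5: C, bond orders sum to 4 (valence 4) → 0 H
  atom 6: O, bond orders sum to 1 (valence 2) → 1 H
  atom 7: C, bond orders sum to 4 (valence 4) → 0 H
  atom 8: F (halogen, monovalent) → 0 H
  atom 9: C, bond orders sum to 3 (valence 4) → 1 H
  atom 10: C, bond orders sum to 3 (valence 4) → 1 H
  atom 11: C, bond orders sum to 2 (valence 4) → 2 H
  atom 12: C, bond orders sum to 3 (valence 4) → 1 H
  atom 13: O, bond orders sum to 1 (valence 2) → 1 H
  atom 14: C, bond orders sum to 2 (valence 4) → 2 H
  atom 15: C, bond orders sum to 2 (valence 4) → 2 H
  atom 16: F (halogen, monovalent) → 0 H
Totals → C:11, H:11, F:2, N:1, O:2.
In Hill order: C11H11F2NO2.

C11H11F2NO2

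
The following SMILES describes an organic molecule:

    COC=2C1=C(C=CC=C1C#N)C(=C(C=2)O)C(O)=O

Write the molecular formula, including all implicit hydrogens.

C13H9NO4

Walk through each heavy atom and fill implicit hydrogens from standard valence (C 4, N 3, O 2, S 2, halogen 1):
  atom 1: C, bond orders sum to 1 (valence 4) → 3 H
  atom 2: O, bond orders sum to 2 (valence 2) → 0 H
  atom 3: C, bond orders sum to 4 (valence 4) → 0 H
  atom 4: C, bond orders sum to 4 (valence 4) → 0 H
  atom 5: C, bond orders sum to 4 (valence 4) → 0 H
  atom 6: C, bond orders sum to 3 (valence 4) → 1 H
  atom 7: C, bond orders sum to 3 (valence 4) → 1 H
  atom 8: C, bond orders sum to 3 (valence 4) → 1 H
  atom 9: C, bond orders sum to 4 (valence 4) → 0 H
  atom 10: C, bond orders sum to 4 (valence 4) → 0 H
  atom 11: N, bond orders sum to 3 (valence 3) → 0 H
  atom 12: C, bond orders sum to 4 (valence 4) → 0 H
  atom 13: C, bond orders sum to 4 (valence 4) → 0 H
  atom 14: C, bond orders sum to 3 (valence 4) → 1 H
  atom 15: O, bond orders sum to 1 (valence 2) → 1 H
  atom 16: C, bond orders sum to 4 (valence 4) → 0 H
  atom 17: O, bond orders sum to 1 (valence 2) → 1 H
  atom 18: O, bond orders sum to 2 (valence 2) → 0 H
Totals → C:13, H:9, N:1, O:4.
In Hill order: C13H9NO4.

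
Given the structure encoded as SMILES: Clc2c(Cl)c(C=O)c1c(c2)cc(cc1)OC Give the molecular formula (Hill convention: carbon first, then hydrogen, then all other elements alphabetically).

Walk through each heavy atom and fill implicit hydrogens from standard valence (C 4, N 3, O 2, S 2, halogen 1); for lowercase aromatic atoms, an aromatic c carries 1 H when it has two neighbours and 0 H with three, and aromatic n carries 0 H:
  atom 1: Cl (halogen, monovalent) → 0 H
  atom 2: aromatic c, 3 neighbours → 0 H
  atom 3: aromatic c, 3 neighbours → 0 H
  atom 4: Cl (halogen, monovalent) → 0 H
  atom 5: aromatic c, 3 neighbours → 0 H
  atom 6: C, bond orders sum to 3 (valence 4) → 1 H
  atom 7: O, bond orders sum to 2 (valence 2) → 0 H
  atom 8: aromatic c, 3 neighbours → 0 H
  atom 9: aromatic c, 3 neighbours → 0 H
  atom 10: aromatic c, 2 neighbours → 1 H
  atom 11: aromatic c, 2 neighbours → 1 H
  atom 12: aromatic c, 3 neighbours → 0 H
  atom 13: aromatic c, 2 neighbours → 1 H
  atom 14: aromatic c, 2 neighbours → 1 H
  atom 15: O, bond orders sum to 2 (valence 2) → 0 H
  atom 16: C, bond orders sum to 1 (valence 4) → 3 H
Totals → C:12, H:8, Cl:2, O:2.

C12H8Cl2O2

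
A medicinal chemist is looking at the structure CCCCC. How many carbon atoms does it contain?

Count every carbon token in the SMILES (each C, including those in ring-closure positions and inside branches).
Carbon count: 5.

5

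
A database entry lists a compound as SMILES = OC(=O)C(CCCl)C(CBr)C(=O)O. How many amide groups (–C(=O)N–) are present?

Scan the SMILES for the amide motif — none present.
Groups that are present: 2 carboxylic acid.

0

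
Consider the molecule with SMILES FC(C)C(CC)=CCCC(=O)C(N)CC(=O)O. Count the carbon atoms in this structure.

Count every carbon token in the SMILES (each C, including those in ring-closure positions and inside branches).
Carbon count: 12.

12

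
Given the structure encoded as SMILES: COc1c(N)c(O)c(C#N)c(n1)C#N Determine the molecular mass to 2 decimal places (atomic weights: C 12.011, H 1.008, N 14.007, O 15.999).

First, the molecular formula is C8H6N4O2 (counting implicit H from valence).
  C: 8 × 12.011 = 96.088
  H: 6 × 1.008 = 6.048
  N: 4 × 14.007 = 56.028
  O: 2 × 15.999 = 31.998
Sum: 8×12.011 + 6×1.008 + 4×14.007 + 2×15.999 = 190.162 → 190.16 g/mol.

190.16 g/mol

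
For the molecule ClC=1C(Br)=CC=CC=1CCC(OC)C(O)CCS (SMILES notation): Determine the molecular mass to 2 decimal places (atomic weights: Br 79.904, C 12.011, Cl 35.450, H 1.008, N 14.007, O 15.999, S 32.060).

353.70 g/mol

First, the molecular formula is C13H18BrClO2S (counting implicit H from valence).
  Br: 1 × 79.904 = 79.904
  C: 13 × 12.011 = 156.143
  Cl: 1 × 35.450 = 35.450
  H: 18 × 1.008 = 18.144
  O: 2 × 15.999 = 31.998
  S: 1 × 32.060 = 32.060
Sum: 1×79.904 + 13×12.011 + 1×35.450 + 18×1.008 + 2×15.999 + 1×32.060 = 353.699 → 353.70 g/mol.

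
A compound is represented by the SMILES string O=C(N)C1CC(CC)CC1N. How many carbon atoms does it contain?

Count every carbon token in the SMILES (each C, including those in ring-closure positions and inside branches).
Carbon count: 8.

8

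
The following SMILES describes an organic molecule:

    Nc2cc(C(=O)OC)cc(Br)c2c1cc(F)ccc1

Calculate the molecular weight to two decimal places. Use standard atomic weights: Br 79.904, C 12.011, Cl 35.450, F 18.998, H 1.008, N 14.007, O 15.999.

324.15 g/mol

First, the molecular formula is C14H11BrFNO2 (counting implicit H from valence).
  Br: 1 × 79.904 = 79.904
  C: 14 × 12.011 = 168.154
  F: 1 × 18.998 = 18.998
  H: 11 × 1.008 = 11.088
  N: 1 × 14.007 = 14.007
  O: 2 × 15.999 = 31.998
Sum: 1×79.904 + 14×12.011 + 1×18.998 + 11×1.008 + 1×14.007 + 2×15.999 = 324.149 → 324.15 g/mol.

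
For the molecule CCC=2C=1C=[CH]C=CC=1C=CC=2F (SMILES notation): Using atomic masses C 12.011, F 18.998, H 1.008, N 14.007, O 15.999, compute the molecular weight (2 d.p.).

First, the molecular formula is C12H11F (counting implicit H from valence).
  C: 12 × 12.011 = 144.132
  F: 1 × 18.998 = 18.998
  H: 11 × 1.008 = 11.088
Sum: 12×12.011 + 1×18.998 + 11×1.008 = 174.218 → 174.22 g/mol.

174.22 g/mol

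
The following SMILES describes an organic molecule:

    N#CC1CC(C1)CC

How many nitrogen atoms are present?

Scan the SMILES for N atoms (remember two-letter symbols like Cl and Br are single atoms).
Nitrogen count: 1.

1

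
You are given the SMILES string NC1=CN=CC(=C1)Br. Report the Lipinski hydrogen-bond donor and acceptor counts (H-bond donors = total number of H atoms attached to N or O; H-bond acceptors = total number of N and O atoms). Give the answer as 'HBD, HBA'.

Donors: find every N or O and count the H atoms it carries.
  atom 1 (N): bond orders sum to 1 → 2 H
  atom 4 (N): bond orders sum to 3 → 0 H
Lipinski HBD = 2.
Acceptors: N atoms = 2, O atoms = 0 → HBA = 2.

2, 2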